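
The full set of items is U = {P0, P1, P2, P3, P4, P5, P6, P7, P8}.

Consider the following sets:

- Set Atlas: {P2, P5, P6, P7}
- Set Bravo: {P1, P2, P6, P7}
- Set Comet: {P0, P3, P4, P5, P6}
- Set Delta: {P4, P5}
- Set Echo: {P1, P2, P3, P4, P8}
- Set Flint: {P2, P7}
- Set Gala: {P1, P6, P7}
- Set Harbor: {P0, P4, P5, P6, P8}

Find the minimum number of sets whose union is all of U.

Take {Echo, Flint, Harbor}. Their union is {P0, P1, P2, P3, P4, P5, P6, P7, P8}, which is all 9 items.
No 2 of the 8 sets cover everything (all 28 combinations miss at least one item), so 3 is optimal.

3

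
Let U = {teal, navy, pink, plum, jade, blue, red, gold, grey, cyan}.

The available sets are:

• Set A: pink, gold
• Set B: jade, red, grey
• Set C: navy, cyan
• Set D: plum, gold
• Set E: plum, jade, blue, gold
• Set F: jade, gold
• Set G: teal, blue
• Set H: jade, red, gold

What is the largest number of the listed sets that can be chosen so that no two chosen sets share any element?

4

B, C, D, G are pairwise disjoint (B={jade,red,grey}; C={navy,cyan}; D={plum,gold}; G={teal,blue}).
Every remaining set overlaps one of these, and no 5 of the listed sets are pairwise disjoint, so 4 is the maximum.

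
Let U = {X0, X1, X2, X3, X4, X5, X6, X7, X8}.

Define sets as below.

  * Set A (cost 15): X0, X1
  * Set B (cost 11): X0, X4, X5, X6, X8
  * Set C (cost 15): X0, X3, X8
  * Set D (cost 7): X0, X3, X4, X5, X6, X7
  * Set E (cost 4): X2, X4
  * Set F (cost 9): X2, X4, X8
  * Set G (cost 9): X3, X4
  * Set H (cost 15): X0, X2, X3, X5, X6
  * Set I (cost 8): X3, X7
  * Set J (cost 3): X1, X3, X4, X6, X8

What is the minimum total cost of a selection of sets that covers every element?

D, E, J together cover every element (D ∪ E ∪ J = {X0, X1, X2, X3, X4, X5, X6, X7, X8}); total cost 7 + 4 + 3 = 14.
No covering selection has total cost below 14.

14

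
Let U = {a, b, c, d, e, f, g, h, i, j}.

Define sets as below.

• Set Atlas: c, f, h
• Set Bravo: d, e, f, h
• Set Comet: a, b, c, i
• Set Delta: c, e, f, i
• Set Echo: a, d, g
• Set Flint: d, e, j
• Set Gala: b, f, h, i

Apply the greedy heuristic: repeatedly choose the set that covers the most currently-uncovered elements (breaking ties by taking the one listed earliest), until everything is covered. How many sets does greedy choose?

Greedy: pick Bravo (covers 4 new) → pick Comet (covers 4 new) → pick Echo (covers 1 new) → pick Flint (covers 1 new). Total picks: 4.

4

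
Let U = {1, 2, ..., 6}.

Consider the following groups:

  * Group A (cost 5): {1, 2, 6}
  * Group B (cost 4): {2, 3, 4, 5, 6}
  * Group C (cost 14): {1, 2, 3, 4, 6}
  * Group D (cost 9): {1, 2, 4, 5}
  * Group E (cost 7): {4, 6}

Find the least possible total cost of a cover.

9

A, B together cover every element (A ∪ B = {1, 2, 3, 4, 5, 6}); total cost 5 + 4 = 9.
No covering selection has total cost below 9.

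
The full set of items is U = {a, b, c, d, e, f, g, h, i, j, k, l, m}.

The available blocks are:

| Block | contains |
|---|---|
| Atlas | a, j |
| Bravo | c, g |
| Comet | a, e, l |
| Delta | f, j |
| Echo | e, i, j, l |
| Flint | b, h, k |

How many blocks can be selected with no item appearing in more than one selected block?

Bravo, Comet, Delta, Flint are pairwise disjoint (Bravo={c,g}; Comet={a,e,l}; Delta={f,j}; Flint={b,h,k}).
Every remaining block overlaps one of these, and no 5 of the listed blocks are pairwise disjoint, so 4 is the maximum.

4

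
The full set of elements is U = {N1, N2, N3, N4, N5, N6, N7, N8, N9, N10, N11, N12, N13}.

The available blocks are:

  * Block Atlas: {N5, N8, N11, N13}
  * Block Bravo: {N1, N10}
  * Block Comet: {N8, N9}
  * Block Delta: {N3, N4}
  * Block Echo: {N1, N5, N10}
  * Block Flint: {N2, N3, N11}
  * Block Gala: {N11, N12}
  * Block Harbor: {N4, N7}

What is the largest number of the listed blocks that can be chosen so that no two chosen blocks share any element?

4

Bravo, Comet, Delta, Gala are pairwise disjoint (Bravo={N1,N10}; Comet={N8,N9}; Delta={N3,N4}; Gala={N11,N12}).
Every remaining block overlaps one of these, and no 5 of the listed blocks are pairwise disjoint, so 4 is the maximum.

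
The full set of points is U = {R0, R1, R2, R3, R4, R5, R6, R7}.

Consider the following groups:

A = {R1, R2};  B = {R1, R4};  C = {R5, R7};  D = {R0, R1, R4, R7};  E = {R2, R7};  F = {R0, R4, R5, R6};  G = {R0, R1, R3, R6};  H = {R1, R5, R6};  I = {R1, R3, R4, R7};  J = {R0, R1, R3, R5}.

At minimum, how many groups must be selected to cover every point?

A and F and I together: A ∪ F ∪ I = {R0, R1, R2, R3, R4, R5, R6, R7} — every point is covered.
No 2 of the 10 groups cover everything (all 45 combinations miss at least one point), so 3 is optimal.

3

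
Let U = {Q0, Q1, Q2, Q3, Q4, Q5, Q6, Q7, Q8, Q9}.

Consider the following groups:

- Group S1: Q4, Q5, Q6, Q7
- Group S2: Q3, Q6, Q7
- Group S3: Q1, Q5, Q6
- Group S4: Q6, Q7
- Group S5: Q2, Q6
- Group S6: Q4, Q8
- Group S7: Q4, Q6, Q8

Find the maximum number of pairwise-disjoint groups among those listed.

S3, S6 are pairwise disjoint (S3={Q1,Q5,Q6}; S6={Q4,Q8}).
Every remaining group overlaps one of these, and no 3 of the listed groups are pairwise disjoint, so 2 is the maximum.

2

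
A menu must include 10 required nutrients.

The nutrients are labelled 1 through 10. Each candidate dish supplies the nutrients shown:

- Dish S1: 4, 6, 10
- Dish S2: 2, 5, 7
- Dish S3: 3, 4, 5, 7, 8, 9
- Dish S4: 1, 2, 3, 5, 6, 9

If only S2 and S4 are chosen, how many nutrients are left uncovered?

Union of S2, S4 = {1, 2, 3, 5, 6, 7, 9}.
Not covered: 4, 8, 10 — 3 nutrients.

3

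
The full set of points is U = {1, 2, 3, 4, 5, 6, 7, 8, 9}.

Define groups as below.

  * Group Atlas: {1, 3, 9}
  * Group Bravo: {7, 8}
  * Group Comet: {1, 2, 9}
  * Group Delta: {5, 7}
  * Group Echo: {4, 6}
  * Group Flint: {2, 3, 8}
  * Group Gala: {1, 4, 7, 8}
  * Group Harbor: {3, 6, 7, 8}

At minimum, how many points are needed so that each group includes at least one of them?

4

H = {3, 4, 7, 9} meets every group (each contains at least one member of H), and |H| = 4.
No choice of 3 points meets every group, so 4 is the minimum.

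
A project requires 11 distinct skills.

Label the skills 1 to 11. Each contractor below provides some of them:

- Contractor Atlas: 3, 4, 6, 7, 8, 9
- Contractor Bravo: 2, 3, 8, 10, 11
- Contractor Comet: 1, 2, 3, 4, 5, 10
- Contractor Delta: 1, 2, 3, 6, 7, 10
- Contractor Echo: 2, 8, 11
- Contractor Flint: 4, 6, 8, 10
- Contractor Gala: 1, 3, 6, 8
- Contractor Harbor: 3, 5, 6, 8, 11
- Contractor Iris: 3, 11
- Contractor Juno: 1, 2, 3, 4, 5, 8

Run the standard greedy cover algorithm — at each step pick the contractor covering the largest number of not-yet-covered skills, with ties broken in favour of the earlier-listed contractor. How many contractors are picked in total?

3

Greedy: pick Atlas (covers 6 new) → pick Comet (covers 4 new) → pick Bravo (covers 1 new). Total picks: 3.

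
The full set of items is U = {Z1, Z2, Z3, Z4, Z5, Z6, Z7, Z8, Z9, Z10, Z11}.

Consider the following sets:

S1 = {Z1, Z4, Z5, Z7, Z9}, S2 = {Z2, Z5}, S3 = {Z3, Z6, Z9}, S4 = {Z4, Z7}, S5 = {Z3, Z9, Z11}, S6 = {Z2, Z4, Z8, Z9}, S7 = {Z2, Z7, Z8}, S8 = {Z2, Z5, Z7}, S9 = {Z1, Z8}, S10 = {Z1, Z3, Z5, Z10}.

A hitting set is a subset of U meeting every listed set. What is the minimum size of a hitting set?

The 4 items {Z3, Z5, Z7, Z8} hit every set.
The sets S2, S3, S4, S9 are pairwise disjoint, so any hitting set needs a separate item for each — at least 4. Hence 4 is optimal.

4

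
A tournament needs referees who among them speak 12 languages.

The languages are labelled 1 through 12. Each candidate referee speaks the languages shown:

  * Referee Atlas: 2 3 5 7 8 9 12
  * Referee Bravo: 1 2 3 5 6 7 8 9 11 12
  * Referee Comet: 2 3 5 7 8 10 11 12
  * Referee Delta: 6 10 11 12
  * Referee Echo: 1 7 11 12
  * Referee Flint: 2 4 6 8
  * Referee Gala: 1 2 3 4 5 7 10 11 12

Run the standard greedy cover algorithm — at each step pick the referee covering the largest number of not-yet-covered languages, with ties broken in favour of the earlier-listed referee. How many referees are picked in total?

2

Greedy: pick Bravo (covers 10 new) → pick Gala (covers 2 new). Total picks: 2.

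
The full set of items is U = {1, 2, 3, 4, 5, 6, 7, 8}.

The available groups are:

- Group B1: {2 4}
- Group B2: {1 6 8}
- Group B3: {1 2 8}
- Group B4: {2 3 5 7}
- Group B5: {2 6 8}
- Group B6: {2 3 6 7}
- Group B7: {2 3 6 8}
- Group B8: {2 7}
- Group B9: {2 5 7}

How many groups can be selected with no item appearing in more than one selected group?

2

B2, B9 are pairwise disjoint (B2={1,6,8}; B9={2,5,7}).
Every remaining group overlaps one of these, and no 3 of the listed groups are pairwise disjoint, so 2 is the maximum.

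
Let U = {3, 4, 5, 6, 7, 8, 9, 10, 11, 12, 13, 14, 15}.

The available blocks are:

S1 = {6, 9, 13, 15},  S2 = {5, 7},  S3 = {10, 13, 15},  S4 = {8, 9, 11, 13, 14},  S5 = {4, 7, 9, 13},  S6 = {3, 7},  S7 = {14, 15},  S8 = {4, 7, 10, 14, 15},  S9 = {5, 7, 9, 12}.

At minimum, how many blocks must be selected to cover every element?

5

S1 and S4 and S6 and S8 and S9 together: S1 ∪ S4 ∪ S6 ∪ S8 ∪ S9 = {3, 4, 5, 6, 7, 8, 9, 10, 11, 12, 13, 14, 15} — every element is covered.
No 4 of the 9 blocks cover everything (all 126 combinations miss at least one element), so 5 is optimal.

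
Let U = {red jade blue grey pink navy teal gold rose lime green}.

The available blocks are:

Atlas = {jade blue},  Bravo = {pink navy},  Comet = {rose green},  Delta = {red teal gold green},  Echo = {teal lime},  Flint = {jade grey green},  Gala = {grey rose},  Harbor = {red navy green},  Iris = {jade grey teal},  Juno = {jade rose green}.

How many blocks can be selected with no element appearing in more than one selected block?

Atlas, Bravo, Echo, Gala are pairwise disjoint (Atlas={jade,blue}; Bravo={pink,navy}; Echo={teal,lime}; Gala={grey,rose}).
Every remaining block overlaps one of these, and no 5 of the listed blocks are pairwise disjoint, so 4 is the maximum.

4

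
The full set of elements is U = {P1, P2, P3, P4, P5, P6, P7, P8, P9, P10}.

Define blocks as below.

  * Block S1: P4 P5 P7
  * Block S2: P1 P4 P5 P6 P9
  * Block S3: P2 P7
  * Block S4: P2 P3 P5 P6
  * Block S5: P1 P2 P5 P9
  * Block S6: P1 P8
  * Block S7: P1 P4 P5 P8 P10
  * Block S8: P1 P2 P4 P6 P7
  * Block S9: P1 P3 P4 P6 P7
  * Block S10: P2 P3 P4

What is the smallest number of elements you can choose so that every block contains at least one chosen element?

3

Take H = {P1, P2, P5}. Each listed block contains at least one of these, so H is a hitting set of size 3.
No choice of 2 elements meets every block, so 3 is the minimum.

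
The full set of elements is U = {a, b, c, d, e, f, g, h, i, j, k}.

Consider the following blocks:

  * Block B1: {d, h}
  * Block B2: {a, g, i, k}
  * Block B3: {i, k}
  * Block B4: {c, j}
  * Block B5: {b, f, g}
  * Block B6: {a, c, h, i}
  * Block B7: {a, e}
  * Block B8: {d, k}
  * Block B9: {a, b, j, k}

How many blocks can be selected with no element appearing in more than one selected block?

5

B1, B3, B4, B5, B7 are pairwise disjoint (B1={d,h}; B3={i,k}; B4={c,j}; B5={b,f,g}; B7={a,e}).
Every remaining block overlaps one of these, and no 6 of the listed blocks are pairwise disjoint, so 5 is the maximum.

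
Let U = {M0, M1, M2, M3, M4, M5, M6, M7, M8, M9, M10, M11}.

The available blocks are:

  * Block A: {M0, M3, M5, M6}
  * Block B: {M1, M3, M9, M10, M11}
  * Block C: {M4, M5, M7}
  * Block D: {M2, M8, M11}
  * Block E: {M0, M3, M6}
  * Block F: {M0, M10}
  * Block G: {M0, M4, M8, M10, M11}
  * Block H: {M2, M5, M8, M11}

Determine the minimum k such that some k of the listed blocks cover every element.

4

Take {B, C, E, H}. Their union is {M0, M1, M2, M3, M4, M5, M6, M7, M8, M9, M10, M11}, which is all 12 elements.
Only B contains M1, so B is forced; the remaining 7 elements need at least 3 more blocks (each remaining block adds at most 3) — so at least 4 blocks are needed, and 4 is optimal.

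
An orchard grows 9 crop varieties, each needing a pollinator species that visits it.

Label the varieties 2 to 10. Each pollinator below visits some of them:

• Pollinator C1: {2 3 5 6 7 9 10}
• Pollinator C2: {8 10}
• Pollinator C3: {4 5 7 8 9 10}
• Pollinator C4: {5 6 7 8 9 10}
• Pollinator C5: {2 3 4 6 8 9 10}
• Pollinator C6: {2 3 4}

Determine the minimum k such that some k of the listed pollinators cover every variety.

2

Take {C1, C5}. Their union is {2, 3, 4, 5, 6, 7, 8, 9, 10}, which is all 9 varieties.
No single pollinator has all 9 varieties (the largest, C1, has 7), so 2 is optimal.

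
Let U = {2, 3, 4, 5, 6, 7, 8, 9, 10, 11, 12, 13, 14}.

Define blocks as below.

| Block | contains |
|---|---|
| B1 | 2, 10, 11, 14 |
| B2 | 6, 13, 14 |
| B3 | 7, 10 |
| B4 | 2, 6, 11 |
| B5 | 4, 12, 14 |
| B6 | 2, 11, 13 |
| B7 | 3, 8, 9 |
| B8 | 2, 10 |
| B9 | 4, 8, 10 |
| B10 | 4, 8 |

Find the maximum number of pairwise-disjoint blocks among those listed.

4

B3, B4, B5, B7 are pairwise disjoint (B3={7,10}; B4={2,6,11}; B5={4,12,14}; B7={3,8,9}).
Every remaining block overlaps one of these, and no 5 of the listed blocks are pairwise disjoint, so 4 is the maximum.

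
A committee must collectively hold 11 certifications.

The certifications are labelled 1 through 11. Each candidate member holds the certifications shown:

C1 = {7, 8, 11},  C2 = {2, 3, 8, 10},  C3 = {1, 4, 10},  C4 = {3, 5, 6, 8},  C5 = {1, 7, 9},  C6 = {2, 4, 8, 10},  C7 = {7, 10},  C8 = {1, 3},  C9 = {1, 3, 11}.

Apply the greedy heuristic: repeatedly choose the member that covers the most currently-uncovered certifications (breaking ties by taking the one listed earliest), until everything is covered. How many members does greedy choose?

Greedy: pick C2 (covers 4 new) → pick C5 (covers 3 new) → pick C4 (covers 2 new) → pick C1 (covers 1 new) → pick C3 (covers 1 new). Total picks: 5.
(The true minimum cover uses only 4 members, so greedy is not optimal here.)

5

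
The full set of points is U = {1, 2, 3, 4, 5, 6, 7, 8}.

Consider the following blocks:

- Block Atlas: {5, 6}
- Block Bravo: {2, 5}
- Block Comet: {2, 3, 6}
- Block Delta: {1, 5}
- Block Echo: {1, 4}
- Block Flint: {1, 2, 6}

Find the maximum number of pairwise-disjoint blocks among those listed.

Bravo, Echo are pairwise disjoint (Bravo={2,5}; Echo={1,4}).
Every remaining block overlaps one of these, and no 3 of the listed blocks are pairwise disjoint, so 2 is the maximum.

2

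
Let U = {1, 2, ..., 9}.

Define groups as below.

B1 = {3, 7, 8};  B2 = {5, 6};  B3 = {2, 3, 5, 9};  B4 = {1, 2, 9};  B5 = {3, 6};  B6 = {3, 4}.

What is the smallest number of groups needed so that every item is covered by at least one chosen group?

4

B1 and B2 and B4 and B6 together: B1 ∪ B2 ∪ B4 ∪ B6 = {1, 2, 3, 4, 5, 6, 7, 8, 9} — every item is covered.
Only B6 contains 4, so B6 is forced; the remaining 7 items need at least 3 more groups (each remaining group adds at most 3) — so at least 4 groups are needed, and 4 is optimal.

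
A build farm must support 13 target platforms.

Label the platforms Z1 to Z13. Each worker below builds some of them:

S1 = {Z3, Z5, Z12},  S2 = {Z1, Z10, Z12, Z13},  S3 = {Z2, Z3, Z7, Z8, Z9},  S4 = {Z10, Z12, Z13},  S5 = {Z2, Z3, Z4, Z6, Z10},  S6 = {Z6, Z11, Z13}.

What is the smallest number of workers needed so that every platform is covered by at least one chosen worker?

5

Take {S1, S2, S3, S5, S6}. Their union is {Z1, Z2, Z3, Z4, Z5, Z6, Z7, Z8, Z9, Z10, Z11, Z12, Z13}, which is all 13 platforms.
No 4 of the 6 workers cover everything (all 15 combinations miss at least one platform), so 5 is optimal.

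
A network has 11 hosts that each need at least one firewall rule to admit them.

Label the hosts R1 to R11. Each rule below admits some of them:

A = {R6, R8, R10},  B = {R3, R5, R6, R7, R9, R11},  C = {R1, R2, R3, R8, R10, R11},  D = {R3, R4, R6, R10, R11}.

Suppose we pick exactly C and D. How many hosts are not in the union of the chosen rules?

3

Union of C, D = {R1, R2, R3, R4, R6, R8, R10, R11}.
Not covered: R5, R7, R9 — 3 hosts.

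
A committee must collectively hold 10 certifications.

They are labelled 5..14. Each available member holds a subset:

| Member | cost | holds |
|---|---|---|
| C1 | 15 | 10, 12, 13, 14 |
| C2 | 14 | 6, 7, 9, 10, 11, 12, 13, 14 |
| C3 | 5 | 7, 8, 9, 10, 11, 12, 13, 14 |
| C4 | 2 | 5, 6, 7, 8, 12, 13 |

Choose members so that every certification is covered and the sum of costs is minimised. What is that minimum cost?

C3, C4 together cover every certification (C3 ∪ C4 = {5, 6, 7, 8, 9, 10, 11, 12, 13, 14}); total cost 5 + 2 = 7.
No covering selection has total cost below 7.

7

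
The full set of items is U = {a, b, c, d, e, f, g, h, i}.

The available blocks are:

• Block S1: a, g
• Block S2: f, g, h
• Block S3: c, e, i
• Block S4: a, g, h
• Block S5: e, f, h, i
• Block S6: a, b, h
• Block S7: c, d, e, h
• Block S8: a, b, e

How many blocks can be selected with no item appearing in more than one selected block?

S3, S4 are pairwise disjoint (S3={c,e,i}; S4={a,g,h}).
Every remaining block overlaps one of these, and no 3 of the listed blocks are pairwise disjoint, so 2 is the maximum.

2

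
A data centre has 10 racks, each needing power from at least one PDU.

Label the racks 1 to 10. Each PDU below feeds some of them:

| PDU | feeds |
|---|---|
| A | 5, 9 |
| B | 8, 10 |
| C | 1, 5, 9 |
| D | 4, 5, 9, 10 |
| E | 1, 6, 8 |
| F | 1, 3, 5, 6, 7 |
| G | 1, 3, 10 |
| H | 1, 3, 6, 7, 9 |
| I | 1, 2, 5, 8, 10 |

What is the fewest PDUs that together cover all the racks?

3

D and H and I together: D ∪ H ∪ I = {1, 2, 3, 4, 5, 6, 7, 8, 9, 10} — every rack is covered.
Only I contains 2, so I is forced; the remaining 5 racks need at least 2 more PDUs (each remaining PDU adds at most 4) — so at least 3 PDUs are needed, and 3 is optimal.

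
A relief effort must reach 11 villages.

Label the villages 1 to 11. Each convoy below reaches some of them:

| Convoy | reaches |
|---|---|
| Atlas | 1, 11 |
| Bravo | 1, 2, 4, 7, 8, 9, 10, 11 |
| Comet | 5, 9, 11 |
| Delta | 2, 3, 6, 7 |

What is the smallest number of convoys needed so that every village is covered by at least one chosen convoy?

3

Take {Bravo, Comet, Delta}. Their union is {1, 2, 3, 4, 5, 6, 7, 8, 9, 10, 11}, which is all 11 villages.
Only Delta contains 3, so Delta is forced; the remaining 7 villages need at least 2 more convoys (each remaining convoy adds at most 6) — so at least 3 convoys are needed, and 3 is optimal.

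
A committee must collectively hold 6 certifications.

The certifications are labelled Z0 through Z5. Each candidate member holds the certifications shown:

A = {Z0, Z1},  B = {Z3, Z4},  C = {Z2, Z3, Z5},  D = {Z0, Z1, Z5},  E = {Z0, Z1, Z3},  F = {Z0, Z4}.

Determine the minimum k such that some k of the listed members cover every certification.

3

Take {C, D, F}. Their union is {Z0, Z1, Z2, Z3, Z4, Z5}, which is all 6 certifications.
Only C contains Z2, so C is forced; the remaining 3 certifications need at least 2 more members (each remaining member adds at most 2) — so at least 3 members are needed, and 3 is optimal.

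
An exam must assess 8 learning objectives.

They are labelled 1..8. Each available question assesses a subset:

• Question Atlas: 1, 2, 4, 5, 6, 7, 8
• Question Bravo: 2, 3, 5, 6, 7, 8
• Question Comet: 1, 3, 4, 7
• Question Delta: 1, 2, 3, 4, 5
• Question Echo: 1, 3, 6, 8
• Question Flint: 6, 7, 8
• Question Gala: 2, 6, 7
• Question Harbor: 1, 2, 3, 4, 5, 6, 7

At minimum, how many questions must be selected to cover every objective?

2

Take {Atlas, Harbor}. Their union is {1, 2, 3, 4, 5, 6, 7, 8}, which is all 8 objectives.
No single question has all 8 objectives (the largest, Atlas, has 7), so 2 is optimal.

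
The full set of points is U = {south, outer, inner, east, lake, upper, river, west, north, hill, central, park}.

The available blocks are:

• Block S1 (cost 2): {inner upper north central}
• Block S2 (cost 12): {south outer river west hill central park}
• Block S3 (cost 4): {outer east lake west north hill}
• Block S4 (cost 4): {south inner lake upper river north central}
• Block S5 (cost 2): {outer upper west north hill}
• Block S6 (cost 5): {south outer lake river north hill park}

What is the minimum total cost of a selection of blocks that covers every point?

11

S1, S3, S6 together cover every point (S1 ∪ S3 ∪ S6 = {south, outer, inner, east, lake, upper, river, west, north, hill, central, park}); total cost 2 + 4 + 5 = 11.
The greedy pick S5, S4, S3, S6 costs 15; no covering selection beats 11.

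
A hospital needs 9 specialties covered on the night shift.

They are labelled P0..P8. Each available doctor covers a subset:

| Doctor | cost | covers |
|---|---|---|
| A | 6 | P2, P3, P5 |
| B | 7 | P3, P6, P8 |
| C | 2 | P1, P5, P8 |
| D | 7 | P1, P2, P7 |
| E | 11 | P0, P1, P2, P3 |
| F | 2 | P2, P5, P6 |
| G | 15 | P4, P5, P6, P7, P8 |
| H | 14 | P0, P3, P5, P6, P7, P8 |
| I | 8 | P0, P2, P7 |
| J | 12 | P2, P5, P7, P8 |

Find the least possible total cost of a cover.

E, G together cover every specialty (E ∪ G = {P0, P1, P2, P3, P4, P5, P6, P7, P8}); total cost 11 + 15 = 26.
The greedy pick C, F, I, A, G costs 33; no covering selection beats 26.

26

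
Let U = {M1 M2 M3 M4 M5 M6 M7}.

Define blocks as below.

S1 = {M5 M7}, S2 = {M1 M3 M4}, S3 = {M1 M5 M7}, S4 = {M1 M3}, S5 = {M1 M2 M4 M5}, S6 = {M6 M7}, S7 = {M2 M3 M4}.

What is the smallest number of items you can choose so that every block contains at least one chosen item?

The 3 items {M3, M5, M7} hit every block.
No choice of 2 items meets every block, so 3 is the minimum.

3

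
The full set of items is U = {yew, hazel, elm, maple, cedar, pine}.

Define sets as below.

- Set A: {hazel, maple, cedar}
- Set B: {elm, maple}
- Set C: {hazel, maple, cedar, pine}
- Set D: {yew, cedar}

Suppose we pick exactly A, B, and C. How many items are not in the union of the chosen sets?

Union of A, B, C = {hazel, elm, maple, cedar, pine}.
Not covered: yew — 1 item.

1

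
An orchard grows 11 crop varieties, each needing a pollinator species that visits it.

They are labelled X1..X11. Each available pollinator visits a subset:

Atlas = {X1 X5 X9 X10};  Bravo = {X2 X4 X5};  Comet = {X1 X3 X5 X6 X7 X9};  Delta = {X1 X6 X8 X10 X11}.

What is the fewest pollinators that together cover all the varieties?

Take {Bravo, Comet, Delta}. Their union is {X1, X2, X3, X4, X5, X6, X7, X8, X9, X10, X11}, which is all 11 varieties.
Only Bravo contains X2, so Bravo is forced; the remaining 8 varieties need at least 2 more pollinators (each remaining pollinator adds at most 5) — so at least 3 pollinators are needed, and 3 is optimal.

3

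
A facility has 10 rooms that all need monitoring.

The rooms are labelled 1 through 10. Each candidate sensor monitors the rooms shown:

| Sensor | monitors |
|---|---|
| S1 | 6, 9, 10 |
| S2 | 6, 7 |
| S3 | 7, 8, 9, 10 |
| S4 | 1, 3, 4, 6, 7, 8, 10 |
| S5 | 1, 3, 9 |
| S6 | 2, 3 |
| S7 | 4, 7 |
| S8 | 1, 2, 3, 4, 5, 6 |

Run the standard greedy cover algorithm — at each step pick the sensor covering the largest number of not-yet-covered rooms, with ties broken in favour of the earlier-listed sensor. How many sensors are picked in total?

Greedy: pick S4 (covers 7 new) → pick S8 (covers 2 new) → pick S1 (covers 1 new). Total picks: 3.
(The true minimum cover uses only 2 sensors, so greedy is not optimal here.)

3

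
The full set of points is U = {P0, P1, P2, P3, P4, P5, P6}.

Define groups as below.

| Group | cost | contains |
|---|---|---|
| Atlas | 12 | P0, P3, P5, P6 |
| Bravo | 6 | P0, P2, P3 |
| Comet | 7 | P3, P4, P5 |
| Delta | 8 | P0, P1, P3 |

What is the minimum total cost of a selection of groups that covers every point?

33

Atlas, Bravo, Comet, Delta together cover every point (Atlas ∪ Bravo ∪ Comet ∪ Delta = {P0, P1, P2, P3, P4, P5, P6}); total cost 12 + 6 + 7 + 8 = 33.
No covering selection has total cost below 33.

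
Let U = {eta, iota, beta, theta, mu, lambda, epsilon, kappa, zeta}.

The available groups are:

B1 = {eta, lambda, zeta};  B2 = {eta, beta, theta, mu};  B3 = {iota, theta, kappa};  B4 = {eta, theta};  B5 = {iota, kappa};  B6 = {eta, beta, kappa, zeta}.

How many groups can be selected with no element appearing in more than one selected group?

2

B2, B5 are pairwise disjoint (B2={eta,beta,theta,mu}; B5={iota,kappa}).
Every remaining group overlaps one of these, and no 3 of the listed groups are pairwise disjoint, so 2 is the maximum.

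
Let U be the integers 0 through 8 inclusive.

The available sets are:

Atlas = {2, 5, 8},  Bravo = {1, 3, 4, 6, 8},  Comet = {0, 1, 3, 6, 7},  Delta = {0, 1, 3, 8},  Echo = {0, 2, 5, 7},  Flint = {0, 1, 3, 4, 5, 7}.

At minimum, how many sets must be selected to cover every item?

Bravo and Echo cover everything between them: the union {0, 1, 2, 3, 4, 5, 6, 7, 8} is all of U.
No single set has all 9 items (the largest, Flint, has 6), so 2 is optimal.

2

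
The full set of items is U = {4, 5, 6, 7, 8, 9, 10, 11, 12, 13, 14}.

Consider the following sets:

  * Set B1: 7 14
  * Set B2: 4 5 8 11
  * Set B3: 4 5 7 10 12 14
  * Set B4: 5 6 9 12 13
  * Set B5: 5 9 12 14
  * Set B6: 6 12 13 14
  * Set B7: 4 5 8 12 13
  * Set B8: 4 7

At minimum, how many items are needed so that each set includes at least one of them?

Take H = {7, 8, 12}. Each listed set contains at least one of these, so H is a hitting set of size 3.
No choice of 2 items meets every set, so 3 is the minimum.

3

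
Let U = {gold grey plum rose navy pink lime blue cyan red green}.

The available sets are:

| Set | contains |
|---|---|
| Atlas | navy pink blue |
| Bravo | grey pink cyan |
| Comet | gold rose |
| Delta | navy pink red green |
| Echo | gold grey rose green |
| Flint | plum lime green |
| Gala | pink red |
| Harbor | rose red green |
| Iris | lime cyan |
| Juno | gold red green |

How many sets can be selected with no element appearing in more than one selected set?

3

Bravo, Comet, Flint are pairwise disjoint (Bravo={grey,pink,cyan}; Comet={gold,rose}; Flint={plum,lime,green}).
Every remaining set overlaps one of these, and no 4 of the listed sets are pairwise disjoint, so 3 is the maximum.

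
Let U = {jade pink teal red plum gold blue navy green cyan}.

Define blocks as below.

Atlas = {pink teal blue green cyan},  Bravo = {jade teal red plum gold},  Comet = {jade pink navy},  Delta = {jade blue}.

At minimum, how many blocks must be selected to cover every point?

3

Take {Atlas, Bravo, Comet}. Their union is {jade, pink, teal, red, plum, gold, blue, navy, green, cyan}, which is all 10 points.
Only Bravo contains red, so Bravo is forced; the remaining 5 points need at least 2 more blocks (each remaining block adds at most 4) — so at least 3 blocks are needed, and 3 is optimal.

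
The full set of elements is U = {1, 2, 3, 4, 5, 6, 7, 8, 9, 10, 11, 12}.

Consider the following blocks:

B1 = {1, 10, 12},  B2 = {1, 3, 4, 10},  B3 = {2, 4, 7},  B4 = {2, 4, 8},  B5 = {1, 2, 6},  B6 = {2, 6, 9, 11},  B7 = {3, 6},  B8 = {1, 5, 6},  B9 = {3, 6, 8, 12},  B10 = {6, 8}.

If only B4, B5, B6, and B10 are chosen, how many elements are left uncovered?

Union of B4, B5, B6, B10 = {1, 2, 4, 6, 8, 9, 11}.
Not covered: 3, 5, 7, 10, 12 — 5 elements.

5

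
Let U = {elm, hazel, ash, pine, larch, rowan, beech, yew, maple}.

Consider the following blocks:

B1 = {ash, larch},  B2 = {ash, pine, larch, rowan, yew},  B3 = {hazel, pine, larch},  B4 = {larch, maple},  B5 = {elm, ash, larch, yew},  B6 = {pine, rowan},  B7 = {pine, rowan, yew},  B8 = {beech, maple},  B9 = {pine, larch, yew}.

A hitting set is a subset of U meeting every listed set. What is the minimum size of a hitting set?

3

The 3 points {larch, rowan, beech} hit every block.
The blocks B5, B6, B8 are pairwise disjoint, so any hitting set needs a separate point for each — at least 3. Hence 3 is optimal.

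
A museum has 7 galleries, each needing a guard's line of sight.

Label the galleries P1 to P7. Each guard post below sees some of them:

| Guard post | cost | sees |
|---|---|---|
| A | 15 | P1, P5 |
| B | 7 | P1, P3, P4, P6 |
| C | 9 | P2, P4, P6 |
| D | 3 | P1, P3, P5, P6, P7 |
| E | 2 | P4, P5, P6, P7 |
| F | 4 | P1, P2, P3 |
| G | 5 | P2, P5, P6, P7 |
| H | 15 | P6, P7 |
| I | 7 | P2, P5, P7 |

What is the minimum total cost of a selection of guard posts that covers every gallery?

E, F together cover every gallery (E ∪ F = {P1, P2, P3, P4, P5, P6, P7}); total cost 2 + 4 = 6.
No covering selection has total cost below 6.

6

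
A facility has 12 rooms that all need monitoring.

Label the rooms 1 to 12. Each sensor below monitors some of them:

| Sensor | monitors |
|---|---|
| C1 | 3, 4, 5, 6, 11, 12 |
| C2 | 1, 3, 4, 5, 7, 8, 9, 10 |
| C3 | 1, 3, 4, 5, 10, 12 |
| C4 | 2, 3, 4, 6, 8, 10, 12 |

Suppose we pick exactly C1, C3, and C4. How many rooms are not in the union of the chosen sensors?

Union of C1, C3, C4 = {1, 2, 3, 4, 5, 6, 8, 10, 11, 12}.
Not covered: 7, 9 — 2 rooms.

2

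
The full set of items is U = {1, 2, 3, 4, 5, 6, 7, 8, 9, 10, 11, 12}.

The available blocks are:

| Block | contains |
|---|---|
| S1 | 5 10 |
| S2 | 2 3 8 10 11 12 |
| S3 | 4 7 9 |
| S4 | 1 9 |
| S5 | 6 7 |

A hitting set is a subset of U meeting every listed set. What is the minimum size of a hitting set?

The 3 items {7, 9, 10} hit every block.
The blocks S1, S4, S5 are pairwise disjoint, so any hitting set needs a separate item for each — at least 3. Hence 3 is optimal.

3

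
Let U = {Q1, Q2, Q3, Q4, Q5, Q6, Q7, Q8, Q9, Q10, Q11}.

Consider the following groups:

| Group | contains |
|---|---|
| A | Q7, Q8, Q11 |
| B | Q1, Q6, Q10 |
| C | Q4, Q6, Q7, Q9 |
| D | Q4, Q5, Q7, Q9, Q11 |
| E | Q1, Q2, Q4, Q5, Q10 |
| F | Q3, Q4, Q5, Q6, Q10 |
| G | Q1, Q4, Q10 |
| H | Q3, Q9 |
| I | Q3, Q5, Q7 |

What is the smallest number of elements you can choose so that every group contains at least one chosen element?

3

The 3 elements {Q3, Q7, Q10} hit every group.
The groups A, G, H are pairwise disjoint, so any hitting set needs a separate element for each — at least 3. Hence 3 is optimal.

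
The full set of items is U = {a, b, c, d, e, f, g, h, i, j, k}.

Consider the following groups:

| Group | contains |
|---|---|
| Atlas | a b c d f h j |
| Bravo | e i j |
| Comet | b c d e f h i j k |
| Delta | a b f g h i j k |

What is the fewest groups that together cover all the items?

Comet and Delta cover everything between them: the union {a, b, c, d, e, f, g, h, i, j, k} is all of U.
No single group has all 11 items (the largest, Comet, has 9), so 2 is optimal.

2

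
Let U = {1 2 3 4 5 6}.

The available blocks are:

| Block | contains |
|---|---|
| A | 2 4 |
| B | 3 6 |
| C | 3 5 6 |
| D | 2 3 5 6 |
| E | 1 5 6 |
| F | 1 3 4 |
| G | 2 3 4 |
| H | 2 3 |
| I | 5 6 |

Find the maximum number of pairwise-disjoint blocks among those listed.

2

A, B are pairwise disjoint (A={2,4}; B={3,6}).
Every remaining block overlaps one of these, and no 3 of the listed blocks are pairwise disjoint, so 2 is the maximum.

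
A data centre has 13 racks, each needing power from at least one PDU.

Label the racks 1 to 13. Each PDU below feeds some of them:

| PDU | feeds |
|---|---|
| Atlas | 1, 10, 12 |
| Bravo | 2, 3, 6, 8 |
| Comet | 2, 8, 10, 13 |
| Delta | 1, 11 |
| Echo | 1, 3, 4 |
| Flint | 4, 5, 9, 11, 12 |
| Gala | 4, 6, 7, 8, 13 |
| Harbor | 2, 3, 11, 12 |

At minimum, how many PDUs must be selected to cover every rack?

4

Atlas and Flint and Gala and Harbor together: Atlas ∪ Flint ∪ Gala ∪ Harbor = {1, 2, 3, 4, 5, 6, 7, 8, 9, 10, 11, 12, 13} — every rack is covered.
No 3 of the 8 PDUs cover everything (all 56 combinations miss at least one rack), so 4 is optimal.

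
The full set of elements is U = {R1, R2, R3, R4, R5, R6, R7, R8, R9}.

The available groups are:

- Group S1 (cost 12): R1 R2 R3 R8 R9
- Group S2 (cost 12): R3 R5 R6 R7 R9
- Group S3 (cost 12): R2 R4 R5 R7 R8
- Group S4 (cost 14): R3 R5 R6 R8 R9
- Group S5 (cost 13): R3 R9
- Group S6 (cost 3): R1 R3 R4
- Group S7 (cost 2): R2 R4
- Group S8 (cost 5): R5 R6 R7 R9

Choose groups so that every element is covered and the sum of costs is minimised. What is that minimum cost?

S1, S7, S8 together cover every element (S1 ∪ S7 ∪ S8 = {R1, R2, R3, R4, R5, R6, R7, R8, R9}); total cost 12 + 2 + 5 = 19.
The greedy pick S6, S8, S7, S1 costs 22; no covering selection beats 19.

19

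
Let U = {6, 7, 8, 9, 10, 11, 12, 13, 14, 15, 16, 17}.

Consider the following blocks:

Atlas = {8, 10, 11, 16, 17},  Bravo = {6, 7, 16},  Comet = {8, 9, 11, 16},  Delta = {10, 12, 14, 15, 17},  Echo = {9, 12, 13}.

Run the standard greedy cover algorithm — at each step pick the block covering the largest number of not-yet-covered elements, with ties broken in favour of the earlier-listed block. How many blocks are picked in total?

Greedy: pick Atlas (covers 5 new) → pick Delta (covers 3 new) → pick Bravo (covers 2 new) → pick Echo (covers 2 new). Total picks: 4.

4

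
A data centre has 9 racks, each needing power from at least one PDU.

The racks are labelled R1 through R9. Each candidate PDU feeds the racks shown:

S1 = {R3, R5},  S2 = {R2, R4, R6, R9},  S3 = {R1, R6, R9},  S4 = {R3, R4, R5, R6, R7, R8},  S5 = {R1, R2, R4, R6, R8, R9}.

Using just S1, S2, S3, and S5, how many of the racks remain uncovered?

Union of S1, S2, S3, S5 = {R1, R2, R3, R4, R5, R6, R8, R9}.
Not covered: R7 — 1 rack.

1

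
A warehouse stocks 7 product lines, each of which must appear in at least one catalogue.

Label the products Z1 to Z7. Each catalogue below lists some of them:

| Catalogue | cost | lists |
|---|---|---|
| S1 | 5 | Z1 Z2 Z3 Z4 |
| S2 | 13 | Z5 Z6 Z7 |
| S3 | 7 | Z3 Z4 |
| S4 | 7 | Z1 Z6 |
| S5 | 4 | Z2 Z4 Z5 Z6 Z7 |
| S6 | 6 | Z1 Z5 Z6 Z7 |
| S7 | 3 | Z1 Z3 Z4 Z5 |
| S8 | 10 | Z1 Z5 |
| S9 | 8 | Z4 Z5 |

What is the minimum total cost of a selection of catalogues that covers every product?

S5, S7 together cover every product (S5 ∪ S7 = {Z1, Z2, Z3, Z4, Z5, Z6, Z7}); total cost 4 + 3 = 7.
No covering selection has total cost below 7.

7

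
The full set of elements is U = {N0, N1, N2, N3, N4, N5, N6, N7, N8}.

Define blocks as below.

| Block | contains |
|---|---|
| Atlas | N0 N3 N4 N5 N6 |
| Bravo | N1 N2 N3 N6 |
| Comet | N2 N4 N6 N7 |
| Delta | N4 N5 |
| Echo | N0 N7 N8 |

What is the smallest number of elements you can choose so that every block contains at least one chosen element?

3

H = {N1, N4, N8} meets every block (each contains at least one member of H), and |H| = 3.
The blocks Bravo, Delta, Echo are pairwise disjoint, so any hitting set needs a separate element for each — at least 3. Hence 3 is optimal.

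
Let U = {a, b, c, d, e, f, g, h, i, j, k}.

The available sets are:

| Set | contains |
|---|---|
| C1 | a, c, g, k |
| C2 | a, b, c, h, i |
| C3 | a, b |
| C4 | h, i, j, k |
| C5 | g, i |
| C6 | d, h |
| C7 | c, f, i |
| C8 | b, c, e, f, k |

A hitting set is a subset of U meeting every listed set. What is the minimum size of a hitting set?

4

The 4 points {b, c, g, h} hit every set.
No choice of 3 points meets every set, so 4 is the minimum.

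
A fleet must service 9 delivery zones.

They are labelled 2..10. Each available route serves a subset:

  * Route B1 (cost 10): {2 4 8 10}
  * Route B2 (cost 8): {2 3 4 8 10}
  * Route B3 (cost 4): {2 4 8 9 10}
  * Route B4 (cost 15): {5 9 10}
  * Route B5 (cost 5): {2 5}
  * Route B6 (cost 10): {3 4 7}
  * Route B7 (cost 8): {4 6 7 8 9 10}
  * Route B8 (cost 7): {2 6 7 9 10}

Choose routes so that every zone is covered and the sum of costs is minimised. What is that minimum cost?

20

B2, B5, B8 together cover every zone (B2 ∪ B5 ∪ B8 = {2, 3, 4, 5, 6, 7, 8, 9, 10}); total cost 8 + 5 + 7 = 20.
The greedy pick B3, B8, B5, B2 costs 24; no covering selection beats 20.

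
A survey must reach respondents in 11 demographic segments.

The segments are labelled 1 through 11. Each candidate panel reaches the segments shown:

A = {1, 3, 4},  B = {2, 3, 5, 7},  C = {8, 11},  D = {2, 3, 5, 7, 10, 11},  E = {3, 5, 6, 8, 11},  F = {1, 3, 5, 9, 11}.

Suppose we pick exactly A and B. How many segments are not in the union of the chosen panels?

5

Union of A, B = {1, 2, 3, 4, 5, 7}.
Not covered: 6, 8, 9, 10, 11 — 5 segments.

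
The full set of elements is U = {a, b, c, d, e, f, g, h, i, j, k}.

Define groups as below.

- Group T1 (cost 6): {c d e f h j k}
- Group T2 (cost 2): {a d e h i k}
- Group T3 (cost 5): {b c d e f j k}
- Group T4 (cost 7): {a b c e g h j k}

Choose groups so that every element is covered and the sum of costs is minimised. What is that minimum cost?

T2, T3, T4 together cover every element (T2 ∪ T3 ∪ T4 = {a, b, c, d, e, f, g, h, i, j, k}); total cost 2 + 5 + 7 = 14.
No covering selection has total cost below 14.

14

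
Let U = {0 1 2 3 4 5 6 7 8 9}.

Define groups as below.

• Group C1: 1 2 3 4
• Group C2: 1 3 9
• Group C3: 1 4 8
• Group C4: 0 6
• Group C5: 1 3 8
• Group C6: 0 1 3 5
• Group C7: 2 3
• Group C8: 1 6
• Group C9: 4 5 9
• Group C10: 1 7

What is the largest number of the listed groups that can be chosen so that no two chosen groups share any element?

C4, C7, C9, C10 are pairwise disjoint (C4={0,6}; C7={2,3}; C9={4,5,9}; C10={1,7}).
Every remaining group overlaps one of these, and no 5 of the listed groups are pairwise disjoint, so 4 is the maximum.

4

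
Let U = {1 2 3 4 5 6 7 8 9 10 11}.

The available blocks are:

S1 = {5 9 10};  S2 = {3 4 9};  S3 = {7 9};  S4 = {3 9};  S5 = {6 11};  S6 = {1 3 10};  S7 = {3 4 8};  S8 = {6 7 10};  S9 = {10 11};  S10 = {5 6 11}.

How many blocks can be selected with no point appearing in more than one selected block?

3

S3, S7, S10 are pairwise disjoint (S3={7,9}; S7={3,4,8}; S10={5,6,11}).
Every remaining block overlaps one of these, and no 4 of the listed blocks are pairwise disjoint, so 3 is the maximum.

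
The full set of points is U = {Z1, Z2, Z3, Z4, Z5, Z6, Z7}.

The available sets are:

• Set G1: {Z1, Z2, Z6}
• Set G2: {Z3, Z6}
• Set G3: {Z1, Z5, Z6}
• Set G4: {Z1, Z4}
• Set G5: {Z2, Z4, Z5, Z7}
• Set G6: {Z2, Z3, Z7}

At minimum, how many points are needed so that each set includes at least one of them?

3

Take H = {Z1, Z2, Z6}. Each listed set contains at least one of these, so H is a hitting set of size 3.
No choice of 2 points meets every set, so 3 is the minimum.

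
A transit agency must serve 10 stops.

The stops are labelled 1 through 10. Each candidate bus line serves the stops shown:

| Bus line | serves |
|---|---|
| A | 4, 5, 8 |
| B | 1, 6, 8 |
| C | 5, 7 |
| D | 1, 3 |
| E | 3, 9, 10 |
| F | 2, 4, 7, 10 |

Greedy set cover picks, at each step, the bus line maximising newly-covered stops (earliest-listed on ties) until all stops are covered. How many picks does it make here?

Greedy: pick F (covers 4 new) → pick B (covers 3 new) → pick E (covers 2 new) → pick A (covers 1 new). Total picks: 4.

4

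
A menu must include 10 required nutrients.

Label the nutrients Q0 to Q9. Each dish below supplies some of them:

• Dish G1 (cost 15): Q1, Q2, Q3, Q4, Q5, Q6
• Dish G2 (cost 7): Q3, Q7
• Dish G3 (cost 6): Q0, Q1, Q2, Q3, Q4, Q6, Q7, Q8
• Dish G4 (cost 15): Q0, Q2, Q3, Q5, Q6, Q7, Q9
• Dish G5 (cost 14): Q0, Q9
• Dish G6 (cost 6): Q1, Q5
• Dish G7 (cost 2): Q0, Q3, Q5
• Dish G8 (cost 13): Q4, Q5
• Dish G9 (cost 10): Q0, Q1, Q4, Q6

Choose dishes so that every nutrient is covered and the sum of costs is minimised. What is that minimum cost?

G3, G4 together cover every nutrient (G3 ∪ G4 = {Q0, Q1, Q2, Q3, Q4, Q5, Q6, Q7, Q8, Q9}); total cost 6 + 15 = 21.
The greedy pick G7, G3, G5 costs 22; no covering selection beats 21.

21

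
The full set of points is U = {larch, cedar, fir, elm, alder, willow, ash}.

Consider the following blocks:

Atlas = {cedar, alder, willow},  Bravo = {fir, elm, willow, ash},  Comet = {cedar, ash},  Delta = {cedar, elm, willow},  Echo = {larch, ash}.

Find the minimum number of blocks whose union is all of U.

3

Take {Atlas, Bravo, Echo}. Their union is {larch, cedar, fir, elm, alder, willow, ash}, which is all 7 points.
Only Echo contains larch, so Echo is forced; the remaining 5 points need at least 2 more blocks (each remaining block adds at most 3) — so at least 3 blocks are needed, and 3 is optimal.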